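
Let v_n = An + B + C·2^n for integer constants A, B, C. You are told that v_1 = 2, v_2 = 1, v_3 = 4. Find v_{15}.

65464

Write the equations: A + B + 2C = 2; 2A + B + 4C = 1; 3A + B + 8C = 4.
Subtracting the first from the second: A + 2C = -1.
Subtracting the second from the third: A + 4C = 3.
Solving: C = 2, A = -5, then B = 3.
So v_n = -5·n + 3 + 2·2^n; at n=15 this is 65464.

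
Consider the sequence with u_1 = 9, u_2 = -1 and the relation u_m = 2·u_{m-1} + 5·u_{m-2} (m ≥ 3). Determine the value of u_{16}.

286441641

Step forward from the initial values:
u_3 = 43, u_4 = 81, u_5 = 377, …, u_{13} = 6979257, u_{14} = 24072119, u_{15} = 83040523, u_{16} = 286441641.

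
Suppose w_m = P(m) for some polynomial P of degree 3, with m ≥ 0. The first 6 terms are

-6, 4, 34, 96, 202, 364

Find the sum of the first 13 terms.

15002

1st diffs: 10, 30, 62, 106, 162.
2nd diffs: 20, 32, 44, 56.
3rd diffs: 12, 12, 12 (constant).
So w_m = 2m^3 + 4m^2 + 4m - 6.
Continuing: …, 594, 904, 1306, 1812, …, w_{12} = 4074.
Summing m = 0..12 (13 terms) gives 15002.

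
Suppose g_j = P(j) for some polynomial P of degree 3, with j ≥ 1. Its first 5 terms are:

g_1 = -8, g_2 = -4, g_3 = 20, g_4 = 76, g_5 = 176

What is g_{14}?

5036

1st diffs: 4, 24, 56, 100.
2nd diffs: 20, 32, 44.
3rd diffs: 12, 12 (constant).
Newton forward-difference form: g_j = -8 + 4·C(j-1,1) + 20·C(j-1,2) + 12·C(j-1,3).
At j = 14: j-1 = 13, so g_{14} = -8 + 52 + 1560 + 3432 = 5036.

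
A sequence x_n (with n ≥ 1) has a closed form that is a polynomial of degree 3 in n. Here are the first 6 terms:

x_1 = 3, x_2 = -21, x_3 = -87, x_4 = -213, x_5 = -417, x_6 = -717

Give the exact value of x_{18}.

1st diffs: -24, -66, -126, -204, -300.
2nd diffs: -42, -60, -78, -96.
3rd diffs: -18, -18, -18 (constant).
Newton forward-difference form: x_n = 3 + (-24)·C(n-1,1) + (-42)·C(n-1,2) + (-18)·C(n-1,3).
At n = 18: n-1 = 17, so x_{18} = 3 - 408 - 5712 - 12240 = -18357.

-18357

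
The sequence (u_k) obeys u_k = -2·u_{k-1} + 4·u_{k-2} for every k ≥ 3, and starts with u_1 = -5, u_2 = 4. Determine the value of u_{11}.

-286720

Compute successive terms:
u_3 = -28;  u_4 = 72;  u_5 = -256;  u_6 = 800;  u_7 = -2624;  u_8 = 8448;  u_9 = -27392;  u_{10} = 88576;  u_{11} = -286720.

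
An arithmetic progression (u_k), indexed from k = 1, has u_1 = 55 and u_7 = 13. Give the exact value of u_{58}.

Common difference d = (13 - 55) / (7 - 1) = -7.
u_k = 55 + (k - 1)·(-7).
u_{58} = 55 + 57·(-7) = -344.

-344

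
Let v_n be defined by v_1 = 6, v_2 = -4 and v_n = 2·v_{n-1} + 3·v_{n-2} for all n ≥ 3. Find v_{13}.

Compute successive terms:
v_3 = 10;  v_4 = 8;  v_5 = 46;  …;  v_{10} = 9836;  v_{11} = 29530;  v_{12} = 88568;  v_{13} = 265726.
(Characteristic roots are 3 and -1.)

265726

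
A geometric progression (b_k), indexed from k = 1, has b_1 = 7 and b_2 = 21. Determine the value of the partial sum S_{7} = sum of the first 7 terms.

7651

Common ratio r = 3.
b_k = 7·3^(k-1).
S = 7·(3^7 - 1)/(3 - 1) = 7·(2187 - 1)/(2) = 7651.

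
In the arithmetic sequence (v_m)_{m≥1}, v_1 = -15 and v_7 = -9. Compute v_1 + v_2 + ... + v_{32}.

16

Common difference d = (-9 - (-15)) / (7 - 1) = 1.
v_m = -15 + (m - 1)·1.
v_{32} = 16; S = 32·(-15 + 16)/2 = 16.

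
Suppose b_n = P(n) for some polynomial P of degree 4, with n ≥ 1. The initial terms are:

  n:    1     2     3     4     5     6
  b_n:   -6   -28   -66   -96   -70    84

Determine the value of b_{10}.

4260

1st diffs: -22, -38, -30, 26, 154.
2nd diffs: -16, 8, 56, 128.
3rd diffs: 24, 48, 72.
4th diffs: 24, 24 (constant).
Newton forward-difference form: b_n = -6 + (-22)·C(n-1,1) + (-16)·C(n-1,2) + 24·C(n-1,3) + 24·C(n-1,4).
At n = 10: n-1 = 9, so b_{10} = -6 - 198 - 576 + 2016 + 3024 = 4260.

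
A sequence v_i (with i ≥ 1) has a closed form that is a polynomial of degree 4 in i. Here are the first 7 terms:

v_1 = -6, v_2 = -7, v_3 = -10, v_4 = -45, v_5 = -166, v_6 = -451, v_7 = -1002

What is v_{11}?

-8746

1st diffs: -1, -3, -35, -121, -285, -551.
2nd diffs: -2, -32, -86, -164, -266.
3rd diffs: -30, -54, -78, -102.
4th diffs: -24, -24, -24 (constant).
So v_i = -i^4 + 5i^3 - 6i^2 - 3i - 1.
Evaluating at i = 11 gives v_{11} = -8746.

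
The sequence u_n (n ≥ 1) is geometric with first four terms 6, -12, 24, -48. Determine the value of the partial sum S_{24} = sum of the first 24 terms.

-33554430

Common ratio r = -2.
u_n = 6·(-2)^(n-1).
S = 6·((-2)^24 - 1)/(-2 - 1) = 6·(16777216 - 1)/(-3) = -33554430.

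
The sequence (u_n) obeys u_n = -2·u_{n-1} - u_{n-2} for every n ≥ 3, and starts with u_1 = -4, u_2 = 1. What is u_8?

-17

Iterate the recurrence:
u_3 = 2, u_4 = -5, u_5 = 8, u_6 = -11, u_7 = 14, u_8 = -17.
(Characteristic roots are -1 and -1.)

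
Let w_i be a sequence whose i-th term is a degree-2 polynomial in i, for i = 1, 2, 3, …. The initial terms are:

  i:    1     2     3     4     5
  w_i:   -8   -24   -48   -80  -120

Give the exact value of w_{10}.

1st diffs: -16, -24, -32, -40.
2nd diffs: -8, -8, -8 (constant).
So w_i = -4i^2 - 4i.
Evaluating at i = 10 gives w_{10} = -440.

-440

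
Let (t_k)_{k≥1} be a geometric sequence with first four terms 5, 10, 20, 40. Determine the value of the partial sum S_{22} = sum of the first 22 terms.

20971515

Common ratio r = 2.
t_k = 5·2^(k-1).
S = 5·(2^22 - 1)/(2 - 1) = 5·(4194304 - 1)/(1) = 20971515.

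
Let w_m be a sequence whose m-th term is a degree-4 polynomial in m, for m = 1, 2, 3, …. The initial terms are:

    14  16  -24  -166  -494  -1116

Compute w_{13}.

1st diffs: 2, -40, -142, -328, -622.
2nd diffs: -42, -102, -186, -294.
3rd diffs: -60, -84, -108.
4th diffs: -24, -24 (constant).
Newton forward-difference form: w_m = 14 + 2·C(m-1,1) + (-42)·C(m-1,2) + (-60)·C(m-1,3) + (-24)·C(m-1,4).
At m = 13: m-1 = 12, so w_{13} = 14 + 24 - 2772 - 13200 - 11880 = -27814.

-27814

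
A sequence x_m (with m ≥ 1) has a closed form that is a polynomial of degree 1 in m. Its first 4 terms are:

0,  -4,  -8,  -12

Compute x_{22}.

-84

1st diffs: -4, -4, -4 (constant).
So x_m = -4m + 4.
Evaluating at m = 22 gives x_{22} = -84.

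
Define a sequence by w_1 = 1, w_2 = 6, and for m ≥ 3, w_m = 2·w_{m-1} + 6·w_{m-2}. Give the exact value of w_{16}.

386053632

Iterate the recurrence:
w_3 = 18, w_4 = 72, w_5 = 252, …, w_{13} = 7966656, w_{14} = 29045376, w_{15} = 105890688, w_{16} = 386053632.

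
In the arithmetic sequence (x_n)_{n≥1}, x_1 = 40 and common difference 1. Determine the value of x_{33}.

72

x_n = 40 + (n - 1)·1.
x_{33} = 40 + 32·1 = 72.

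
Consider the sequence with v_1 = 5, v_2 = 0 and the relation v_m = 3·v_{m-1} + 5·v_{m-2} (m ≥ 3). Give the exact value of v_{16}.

Applying the relation repeatedly:
v_3 = 25; v_4 = 75; v_5 = 350; …; v_{13} = 32661725; v_{14} = 136936800; v_{15} = 574119025; v_{16} = 2407041075.

2407041075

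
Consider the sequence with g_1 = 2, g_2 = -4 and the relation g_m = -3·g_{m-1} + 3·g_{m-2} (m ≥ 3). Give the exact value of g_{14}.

-40733604

Iterate the recurrence:
g_3 = 18  g_4 = -66  g_5 = 252  …  g_{11} = 747468  g_{12} = -2833866  g_{13} = 10744002  g_{14} = -40733604.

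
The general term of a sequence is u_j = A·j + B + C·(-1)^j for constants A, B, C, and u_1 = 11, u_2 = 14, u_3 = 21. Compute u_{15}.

At j = 1, 2, 3: A + B - C = 11; 2A + B + C = 14; 3A + B - C = 21.
Subtracting the first from the second: A + 2C = 3.
Subtracting the second from the third: A - 2C = 7.
Solving: C = -1, A = 5, then B = 5.
So u_j = 5·j + 5 + (-1)·(-1)^j; at j=15 this is 81.

81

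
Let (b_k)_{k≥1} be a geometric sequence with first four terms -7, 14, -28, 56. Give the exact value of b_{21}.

Common ratio r = -2.
b_k = (-7)·(-2)^(k-1).
b_{21} = (-7)·(-2)^20 = -7340032.

-7340032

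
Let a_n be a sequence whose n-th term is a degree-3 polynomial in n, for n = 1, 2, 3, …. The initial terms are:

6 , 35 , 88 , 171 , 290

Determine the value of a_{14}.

1st diffs: 29, 53, 83, 119.
2nd diffs: 24, 30, 36.
3rd diffs: 6, 6 (constant).
Newton forward-difference form: a_n = 6 + 29·C(n-1,1) + 24·C(n-1,2) + 6·C(n-1,3).
At n = 14: n-1 = 13, so a_{14} = 6 + 377 + 1872 + 1716 = 3971.

3971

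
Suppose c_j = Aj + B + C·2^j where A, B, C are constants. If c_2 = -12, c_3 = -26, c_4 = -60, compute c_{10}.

-5064

At j = 2, 3, 4: 2A + B + 4C = -12; 3A + B + 8C = -26; 4A + B + 16C = -60.
Subtracting the first from the second: A + 4C = -14.
Subtracting the second from the third: A + 8C = -34.
Solving: C = -5, A = 6, then B = -4.
So c_j = 6·j + (-4) + (-5)·2^j; at j=10 this is -5064.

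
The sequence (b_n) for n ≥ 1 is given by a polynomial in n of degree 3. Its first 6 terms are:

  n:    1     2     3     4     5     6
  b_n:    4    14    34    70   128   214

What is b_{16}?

3934

1st diffs: 10, 20, 36, 58, 86.
2nd diffs: 10, 16, 22, 28.
3rd diffs: 6, 6, 6 (constant).
So b_n = n^3 - n^2 + 6n - 2.
Evaluating at n = 16 gives b_{16} = 3934.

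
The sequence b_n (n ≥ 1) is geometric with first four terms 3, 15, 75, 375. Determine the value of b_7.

Common ratio r = 5.
b_n = 3·5^(n-1).
b_7 = 3·5^6 = 46875.

46875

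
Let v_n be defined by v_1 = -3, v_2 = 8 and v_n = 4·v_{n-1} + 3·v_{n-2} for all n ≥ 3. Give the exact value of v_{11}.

5365991

Step forward from the initial values:
v_3 = 23, v_4 = 116, v_5 = 533, v_6 = 2480, v_7 = 11519, v_8 = 53516, v_9 = 248621, v_{10} = 1155032, v_{11} = 5365991.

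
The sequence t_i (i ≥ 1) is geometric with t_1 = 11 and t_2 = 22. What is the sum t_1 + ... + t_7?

Common ratio r = 2.
t_i = 11·2^(i-1).
S = 11·(2^7 - 1)/(2 - 1) = 11·(128 - 1)/(1) = 1397.

1397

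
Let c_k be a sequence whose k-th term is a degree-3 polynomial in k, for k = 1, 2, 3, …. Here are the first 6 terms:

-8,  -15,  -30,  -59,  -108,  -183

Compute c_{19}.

-6254

1st diffs: -7, -15, -29, -49, -75.
2nd diffs: -8, -14, -20, -26.
3rd diffs: -6, -6, -6 (constant).
Newton forward-difference form: c_k = -8 + (-7)·C(k-1,1) + (-8)·C(k-1,2) + (-6)·C(k-1,3).
At k = 19: k-1 = 18, so c_{19} = -8 - 126 - 1224 - 4896 = -6254.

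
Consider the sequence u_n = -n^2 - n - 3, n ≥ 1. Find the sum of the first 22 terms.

-4114

Over n = 1..22: Σn = 253, Σn² = 3795.
Total = (-1)·3795 + (-1)·253 + (-3)·22 = -4114.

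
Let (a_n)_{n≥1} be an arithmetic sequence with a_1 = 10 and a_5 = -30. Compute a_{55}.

-530

Common difference d = (-30 - 10) / (5 - 1) = -10.
a_n = 10 + (n - 1)·(-10).
a_{55} = 10 + 54·(-10) = -530.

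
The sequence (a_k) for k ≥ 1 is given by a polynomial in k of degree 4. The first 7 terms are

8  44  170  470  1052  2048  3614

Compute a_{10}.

1st diffs: 36, 126, 300, 582, 996, 1566.
2nd diffs: 90, 174, 282, 414, 570.
3rd diffs: 84, 108, 132, 156.
4th diffs: 24, 24, 24 (constant).
So a_k = k^4 + 4k^3 - 4k^2 + 5k + 2.
Evaluating at k = 10 gives a_{10} = 13652.

13652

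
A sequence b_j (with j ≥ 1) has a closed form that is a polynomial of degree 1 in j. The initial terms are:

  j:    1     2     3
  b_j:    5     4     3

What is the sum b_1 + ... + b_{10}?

1st diffs: -1, -1 (constant).
So b_j = -j + 6.
Continuing: …, 2, 1, 0, -1, …, b_{10} = -4.
Summing j = 1..10 (10 terms) gives 5.

5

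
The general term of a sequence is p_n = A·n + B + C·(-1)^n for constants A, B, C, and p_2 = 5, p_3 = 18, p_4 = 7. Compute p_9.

24

Plug in n = 2, 3, 4: 2A + B + C = 5; 3A + B - C = 18; 4A + B + C = 7.
Subtracting the first from the second: A - 2C = 13.
Subtracting the second from the third: A + 2C = -11.
Solving: C = -6, A = 1, then B = 9.
Hence p_9 = 1·9 + 9 + (-6)·(-1) = 24.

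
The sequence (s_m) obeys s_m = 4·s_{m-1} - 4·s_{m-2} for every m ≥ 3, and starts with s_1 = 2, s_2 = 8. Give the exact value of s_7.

896

Iterate the recurrence:
s_3 = 24  s_4 = 64  s_5 = 160  s_6 = 384  s_7 = 896.
(Characteristic roots are 2 and 2.)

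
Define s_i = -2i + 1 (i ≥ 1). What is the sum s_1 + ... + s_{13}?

-169

Over i = 1..13: Σi = 91.
Total = (-2)·91 + (1)·13 = -169.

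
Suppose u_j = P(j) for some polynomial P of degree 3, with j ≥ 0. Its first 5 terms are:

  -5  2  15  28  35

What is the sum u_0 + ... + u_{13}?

1st diffs: 7, 13, 13, 7.
2nd diffs: 6, 0, -6.
3rd diffs: -6, -6 (constant).
So u_j = -j^3 + 6j^2 + 2j - 5.
Continuing: …, 30, 7, -40, -117, …, u_{13} = -1162.
Summing j = 0..13 (14 terms) gives -3255.

-3255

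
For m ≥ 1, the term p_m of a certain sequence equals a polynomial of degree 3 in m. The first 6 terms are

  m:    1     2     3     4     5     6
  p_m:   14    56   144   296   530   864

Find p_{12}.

1st diffs: 42, 88, 152, 234, 334.
2nd diffs: 46, 64, 82, 100.
3rd diffs: 18, 18, 18 (constant).
Newton forward-difference form: p_m = 14 + 42·C(m-1,1) + 46·C(m-1,2) + 18·C(m-1,3).
At m = 12: m-1 = 11, so p_{12} = 14 + 462 + 2530 + 2970 = 5976.

5976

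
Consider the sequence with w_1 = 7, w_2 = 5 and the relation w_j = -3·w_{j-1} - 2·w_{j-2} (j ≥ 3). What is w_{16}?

w_3 = -29; w_4 = 77; w_5 = -173; …; w_{13} = -49133; w_{14} = 98285; w_{15} = -196589; w_{16} = 393197.
(Characteristic roots are -1 and -2.)

393197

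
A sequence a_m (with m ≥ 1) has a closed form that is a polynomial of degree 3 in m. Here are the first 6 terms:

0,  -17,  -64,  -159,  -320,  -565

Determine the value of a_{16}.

1st diffs: -17, -47, -95, -161, -245.
2nd diffs: -30, -48, -66, -84.
3rd diffs: -18, -18, -18 (constant).
Newton forward-difference form: a_m = (-17)·C(m-1,1) + (-30)·C(m-1,2) + (-18)·C(m-1,3).
At m = 16: m-1 = 15, so a_{16} = -255 - 3150 - 8190 = -11595.

-11595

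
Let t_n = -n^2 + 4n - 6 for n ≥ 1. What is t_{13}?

t_{13} = -1·13^2 + 4·13 - 6 = -123.

-123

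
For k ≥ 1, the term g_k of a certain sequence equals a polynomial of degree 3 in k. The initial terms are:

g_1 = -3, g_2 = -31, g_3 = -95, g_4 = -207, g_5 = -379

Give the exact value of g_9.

1st diffs: -28, -64, -112, -172.
2nd diffs: -36, -48, -60.
3rd diffs: -12, -12 (constant).
Newton forward-difference form: g_k = -3 + (-28)·C(k-1,1) + (-36)·C(k-1,2) + (-12)·C(k-1,3).
At k = 9: k-1 = 8, so g_9 = -3 - 224 - 1008 - 672 = -1907.

-1907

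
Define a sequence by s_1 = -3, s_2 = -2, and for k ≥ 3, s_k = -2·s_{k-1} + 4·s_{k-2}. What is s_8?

1408

Iterate the recurrence:
s_3 = -8; s_4 = 8; s_5 = -48; s_6 = 128; s_7 = -448; s_8 = 1408.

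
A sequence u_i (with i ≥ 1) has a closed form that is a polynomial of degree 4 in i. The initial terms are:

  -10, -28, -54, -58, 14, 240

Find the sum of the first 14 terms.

73388

1st diffs: -18, -26, -4, 72, 226.
2nd diffs: -8, 22, 76, 154.
3rd diffs: 30, 54, 78.
4th diffs: 24, 24 (constant).
Newton forward-difference form: u_i = -10 + (-18)·C(i-1,1) + (-8)·C(i-1,2) + 30·C(i-1,3) + 24·C(i-1,4).
Continuing: …, 722, 1586, 2982, 5084, …, u_{14} = 24872.
Summing i = 1..14 (14 terms) gives 73388.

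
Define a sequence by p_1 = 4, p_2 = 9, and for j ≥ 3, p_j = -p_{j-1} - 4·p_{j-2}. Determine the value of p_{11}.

Compute successive terms:
p_3 = -25, p_4 = -11, p_5 = 111, p_6 = -67, p_7 = -377, p_8 = 645, p_9 = 863, p_{10} = -3443, p_{11} = -9.

-9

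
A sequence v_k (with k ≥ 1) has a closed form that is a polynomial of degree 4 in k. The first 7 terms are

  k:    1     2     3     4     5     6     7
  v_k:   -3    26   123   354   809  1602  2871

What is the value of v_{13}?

31233

1st diffs: 29, 97, 231, 455, 793, 1269.
2nd diffs: 68, 134, 224, 338, 476.
3rd diffs: 66, 90, 114, 138.
4th diffs: 24, 24, 24 (constant).
Newton forward-difference form: v_k = -3 + 29·C(k-1,1) + 68·C(k-1,2) + 66·C(k-1,3) + 24·C(k-1,4).
At k = 13: k-1 = 12, so v_{13} = -3 + 348 + 4488 + 14520 + 11880 = 31233.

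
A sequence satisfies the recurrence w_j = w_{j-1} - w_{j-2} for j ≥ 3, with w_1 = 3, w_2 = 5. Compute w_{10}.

-3

w_3 = 2  w_4 = -3  w_5 = -5  w_6 = -2  w_7 = 3  w_8 = 5  w_9 = 2  w_{10} = -3.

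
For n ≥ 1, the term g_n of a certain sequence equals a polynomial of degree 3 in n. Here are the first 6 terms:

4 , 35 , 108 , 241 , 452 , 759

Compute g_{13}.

7108

1st diffs: 31, 73, 133, 211, 307.
2nd diffs: 42, 60, 78, 96.
3rd diffs: 18, 18, 18 (constant).
Newton forward-difference form: g_n = 4 + 31·C(n-1,1) + 42·C(n-1,2) + 18·C(n-1,3).
At n = 13: n-1 = 12, so g_{13} = 4 + 372 + 2772 + 3960 = 7108.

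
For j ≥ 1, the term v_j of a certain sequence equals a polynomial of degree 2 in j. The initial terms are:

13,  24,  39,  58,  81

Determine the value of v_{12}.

1st diffs: 11, 15, 19, 23.
2nd diffs: 4, 4, 4 (constant).
Newton forward-difference form: v_j = 13 + 11·C(j-1,1) + 4·C(j-1,2).
At j = 12: j-1 = 11, so v_{12} = 13 + 121 + 220 = 354.

354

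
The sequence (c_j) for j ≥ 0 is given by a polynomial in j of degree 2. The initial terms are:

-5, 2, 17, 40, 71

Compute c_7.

212

1st diffs: 7, 15, 23, 31.
2nd diffs: 8, 8, 8 (constant).
Newton forward-difference form: c_j = -5 + 7·C(j,1) + 8·C(j,2).
At j = 7: j = 7, so c_7 = -5 + 49 + 168 = 212.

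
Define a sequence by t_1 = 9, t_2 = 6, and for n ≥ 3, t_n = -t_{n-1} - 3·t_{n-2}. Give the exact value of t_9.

Compute successive terms:
t_3 = -33;  t_4 = 15;  t_5 = 84;  t_6 = -129;  t_7 = -123;  t_8 = 510;  t_9 = -141.

-141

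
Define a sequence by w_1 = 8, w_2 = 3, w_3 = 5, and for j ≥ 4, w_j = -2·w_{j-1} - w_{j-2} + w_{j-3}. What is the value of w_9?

-37

Iterate the recurrence:
w_4 = -5;  w_5 = 8;  w_6 = -6;  w_7 = -1;  w_8 = 16;  w_9 = -37.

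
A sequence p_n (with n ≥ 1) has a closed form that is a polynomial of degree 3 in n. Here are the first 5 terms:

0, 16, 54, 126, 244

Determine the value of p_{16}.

8010

1st diffs: 16, 38, 72, 118.
2nd diffs: 22, 34, 46.
3rd diffs: 12, 12 (constant).
Newton forward-difference form: p_n = 16·C(n-1,1) + 22·C(n-1,2) + 12·C(n-1,3).
At n = 16: n-1 = 15, so p_{16} = 240 + 2310 + 5460 = 8010.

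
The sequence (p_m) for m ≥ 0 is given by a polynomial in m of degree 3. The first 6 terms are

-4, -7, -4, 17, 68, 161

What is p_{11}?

1st diffs: -3, 3, 21, 51, 93.
2nd diffs: 6, 18, 30, 42.
3rd diffs: 12, 12, 12 (constant).
So p_m = 2m^3 - 3m^2 - 2m - 4.
Evaluating at m = 11 gives p_{11} = 2273.

2273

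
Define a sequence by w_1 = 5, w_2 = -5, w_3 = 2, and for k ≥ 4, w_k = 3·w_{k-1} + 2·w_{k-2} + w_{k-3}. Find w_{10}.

Iterate the recurrence:
w_4 = 1  w_5 = 2  w_6 = 10  w_7 = 35  w_8 = 127  w_9 = 461  w_{10} = 1672.

1672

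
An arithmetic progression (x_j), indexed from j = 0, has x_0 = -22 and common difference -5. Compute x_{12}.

x_j = -22 + (j - 0)·(-5).
x_{12} = -22 + 12·(-5) = -82.

-82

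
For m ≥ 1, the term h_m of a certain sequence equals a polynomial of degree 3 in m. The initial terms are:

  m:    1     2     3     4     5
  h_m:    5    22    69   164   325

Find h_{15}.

1st diffs: 17, 47, 95, 161.
2nd diffs: 30, 48, 66.
3rd diffs: 18, 18 (constant).
So h_m = 3m^3 - 3m^2 + 5m.
Evaluating at m = 15 gives h_{15} = 9525.

9525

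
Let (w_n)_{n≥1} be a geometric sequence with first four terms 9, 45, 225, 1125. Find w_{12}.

Common ratio r = 5.
w_n = 9·5^(n-1).
w_{12} = 9·5^11 = 439453125.

439453125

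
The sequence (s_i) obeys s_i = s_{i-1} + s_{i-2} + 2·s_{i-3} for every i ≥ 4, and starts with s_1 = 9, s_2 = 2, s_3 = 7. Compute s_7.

171

Step forward from the initial values:
s_4 = 27;  s_5 = 38;  s_6 = 79;  s_7 = 171.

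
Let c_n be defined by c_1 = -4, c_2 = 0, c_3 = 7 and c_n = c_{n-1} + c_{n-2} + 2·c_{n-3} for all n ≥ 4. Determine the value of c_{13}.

Applying the relation repeatedly:
c_4 = -1  c_5 = 6  c_6 = 19  c_7 = 23  c_8 = 54  c_9 = 115  c_{10} = 215  c_{11} = 438  c_{12} = 883  c_{13} = 1751.

1751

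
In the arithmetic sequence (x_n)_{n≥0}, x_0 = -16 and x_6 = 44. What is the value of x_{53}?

514

Common difference d = (44 - (-16)) / (6 - 0) = 10.
x_n = -16 + (n - 0)·10.
x_{53} = -16 + 53·10 = 514.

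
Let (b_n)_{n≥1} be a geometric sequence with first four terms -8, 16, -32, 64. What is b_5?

Common ratio r = -2.
b_n = (-8)·(-2)^(n-1).
b_5 = (-8)·(-2)^4 = -128.

-128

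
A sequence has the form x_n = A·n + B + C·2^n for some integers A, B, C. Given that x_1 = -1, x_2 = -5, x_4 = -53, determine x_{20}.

-5242757

At n = 1, 2, 4: A + B + 2C = -1; 2A + B + 4C = -5; 4A + B + 16C = -53.
Subtracting the first from the second: A + 2C = -4.
Subtracting the second from the third: 2A + 12C = -48.
Solving: C = -5, A = 6, then B = 3.
So x_n = 6·n + 3 + (-5)·2^n; at n=20 this is -5242757.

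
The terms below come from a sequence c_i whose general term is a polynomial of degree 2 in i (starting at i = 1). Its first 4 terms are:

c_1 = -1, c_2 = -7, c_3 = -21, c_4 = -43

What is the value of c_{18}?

1st diffs: -6, -14, -22.
2nd diffs: -8, -8 (constant).
Newton forward-difference form: c_i = -1 + (-6)·C(i-1,1) + (-8)·C(i-1,2).
At i = 18: i-1 = 17, so c_{18} = -1 - 102 - 1088 = -1191.

-1191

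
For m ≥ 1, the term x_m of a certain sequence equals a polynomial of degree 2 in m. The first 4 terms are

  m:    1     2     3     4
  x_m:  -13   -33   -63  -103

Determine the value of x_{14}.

1st diffs: -20, -30, -40.
2nd diffs: -10, -10 (constant).
Newton forward-difference form: x_m = -13 + (-20)·C(m-1,1) + (-10)·C(m-1,2).
At m = 14: m-1 = 13, so x_{14} = -13 - 260 - 780 = -1053.

-1053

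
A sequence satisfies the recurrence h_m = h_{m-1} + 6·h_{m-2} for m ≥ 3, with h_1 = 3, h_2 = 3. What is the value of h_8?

h_3 = 21  h_4 = 39  h_5 = 165  h_6 = 399  h_7 = 1389  h_8 = 3783.
(Characteristic roots are 3 and -2.)

3783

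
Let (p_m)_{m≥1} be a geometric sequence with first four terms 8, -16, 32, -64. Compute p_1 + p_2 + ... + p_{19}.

Common ratio r = -2.
p_m = 8·(-2)^(m-1).
S = 8·((-2)^19 - 1)/(-2 - 1) = 8·(-524288 - 1)/(-3) = 1398104.

1398104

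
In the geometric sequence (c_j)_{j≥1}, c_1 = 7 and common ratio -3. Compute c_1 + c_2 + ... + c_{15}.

25110589

c_j = 7·(-3)^(j-1).
S = 7·((-3)^15 - 1)/(-3 - 1) = 7·(-14348907 - 1)/(-4) = 25110589.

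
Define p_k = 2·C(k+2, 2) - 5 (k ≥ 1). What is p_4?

C(6, 2) = 15, so p_4 = 25.

25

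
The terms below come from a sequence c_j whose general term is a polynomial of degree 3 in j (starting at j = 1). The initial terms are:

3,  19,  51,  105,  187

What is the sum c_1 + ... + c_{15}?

17195

1st diffs: 16, 32, 54, 82.
2nd diffs: 16, 22, 28.
3rd diffs: 6, 6 (constant).
So c_j = j^3 + 2j^2 + 3j - 3.
Continuing: …, 303, 459, 661, 915, …, c_{15} = 3867.
Summing j = 1..15 (15 terms) gives 17195.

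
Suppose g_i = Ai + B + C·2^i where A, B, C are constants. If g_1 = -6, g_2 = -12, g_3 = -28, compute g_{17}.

-655292

Plug in i = 1, 2, 3: A + B + 2C = -6; 2A + B + 4C = -12; 3A + B + 8C = -28.
Subtracting the first from the second: A + 2C = -6.
Subtracting the second from the third: A + 4C = -16.
Solving: C = -5, A = 4, then B = 0.
Therefore g_{17} = 68 + 0 + (-5)·131072 = -655292.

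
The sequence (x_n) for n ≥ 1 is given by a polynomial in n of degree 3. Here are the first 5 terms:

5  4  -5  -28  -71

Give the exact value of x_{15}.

1st diffs: -1, -9, -23, -43.
2nd diffs: -8, -14, -20.
3rd diffs: -6, -6 (constant).
Newton forward-difference form: x_n = 5 + (-1)·C(n-1,1) + (-8)·C(n-1,2) + (-6)·C(n-1,3).
At n = 15: n-1 = 14, so x_{15} = 5 - 14 - 728 - 2184 = -2921.

-2921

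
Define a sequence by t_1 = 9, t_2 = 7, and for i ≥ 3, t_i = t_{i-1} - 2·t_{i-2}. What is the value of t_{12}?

359

Step forward from the initial values:
t_3 = -11  t_4 = -25  t_5 = -3  t_6 = 47  t_7 = 53  t_8 = -41  t_9 = -147  t_{10} = -65  t_{11} = 229  t_{12} = 359.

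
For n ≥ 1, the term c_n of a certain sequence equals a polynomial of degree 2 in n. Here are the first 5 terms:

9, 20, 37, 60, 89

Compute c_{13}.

537

1st diffs: 11, 17, 23, 29.
2nd diffs: 6, 6, 6 (constant).
So c_n = 3n^2 + 2n + 4.
Evaluating at n = 13 gives c_{13} = 537.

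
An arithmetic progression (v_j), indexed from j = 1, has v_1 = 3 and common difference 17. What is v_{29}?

v_j = 3 + (j - 1)·17.
v_{29} = 3 + 28·17 = 479.

479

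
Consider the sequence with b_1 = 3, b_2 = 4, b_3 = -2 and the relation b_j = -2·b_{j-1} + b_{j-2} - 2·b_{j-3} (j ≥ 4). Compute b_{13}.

-31038

Compute successive terms:
b_4 = 2, b_5 = -14, b_6 = 34, b_7 = -86, b_8 = 234, b_9 = -622, b_{10} = 1650, b_{11} = -4390, b_{12} = 11674, b_{13} = -31038.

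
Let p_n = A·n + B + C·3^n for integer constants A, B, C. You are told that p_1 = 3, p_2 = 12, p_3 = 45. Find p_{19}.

The three given values yield: A + B + 3C = 3; 2A + B + 9C = 12; 3A + B + 27C = 45.
Subtracting the first from the second: A + 6C = 9.
Subtracting the second from the third: A + 18C = 33.
Solving: C = 2, A = -3, then B = 0.
Therefore p_{19} = -57 + 0 + 2·1162261467 = 2324522877.

2324522877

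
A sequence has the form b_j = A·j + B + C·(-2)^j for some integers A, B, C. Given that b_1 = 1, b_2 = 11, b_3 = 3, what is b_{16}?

65599

Plug in j = 1, 2, 3: A + B - 2C = 1; 2A + B + 4C = 11; 3A + B - 8C = 3.
Subtracting the first from the second: A + 6C = 10.
Subtracting the second from the third: A - 12C = -8.
Solving: C = 1, A = 4, then B = -1.
Hence b_{16} = 4·16 + (-1) + 1·65536 = 65599.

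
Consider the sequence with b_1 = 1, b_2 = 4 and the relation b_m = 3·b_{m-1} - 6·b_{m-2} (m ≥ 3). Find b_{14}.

-10206

Step forward from the initial values:
b_3 = 6;  b_4 = -6;  b_5 = -54;  …;  b_{11} = -4374;  b_{12} = -29646;  b_{13} = -62694;  b_{14} = -10206.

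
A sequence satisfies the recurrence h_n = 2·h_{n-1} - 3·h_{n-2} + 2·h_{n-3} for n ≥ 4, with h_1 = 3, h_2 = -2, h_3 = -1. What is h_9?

27

Iterate the recurrence:
h_4 = 10, h_5 = 19, h_6 = 6, h_7 = -25, h_8 = -30, h_9 = 27.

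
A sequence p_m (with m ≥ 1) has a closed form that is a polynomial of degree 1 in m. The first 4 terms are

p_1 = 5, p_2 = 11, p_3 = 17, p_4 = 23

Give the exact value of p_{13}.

77

1st diffs: 6, 6, 6 (constant).
So p_m = 6m - 1.
Evaluating at m = 13 gives p_{13} = 77.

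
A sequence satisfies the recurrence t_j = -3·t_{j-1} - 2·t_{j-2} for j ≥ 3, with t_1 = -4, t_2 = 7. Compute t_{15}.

-49153

Applying the relation repeatedly:
t_3 = -13;  t_4 = 25;  t_5 = -49;  …;  t_{12} = 6145;  t_{13} = -12289;  t_{14} = 24577;  t_{15} = -49153.
(Characteristic roots are -1 and -2.)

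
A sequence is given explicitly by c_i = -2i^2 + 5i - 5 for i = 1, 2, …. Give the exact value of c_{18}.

-563

c_{18} = -2·18^2 + 5·18 - 5 = -563.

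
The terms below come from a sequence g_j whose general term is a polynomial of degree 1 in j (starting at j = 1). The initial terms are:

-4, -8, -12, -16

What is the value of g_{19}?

-76

1st diffs: -4, -4, -4 (constant).
So g_j = -4j.
Evaluating at j = 19 gives g_{19} = -76.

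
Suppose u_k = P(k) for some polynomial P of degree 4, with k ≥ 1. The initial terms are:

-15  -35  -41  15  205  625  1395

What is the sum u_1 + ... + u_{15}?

141637

1st diffs: -20, -6, 56, 190, 420, 770.
2nd diffs: 14, 62, 134, 230, 350.
3rd diffs: 48, 72, 96, 120.
4th diffs: 24, 24, 24 (constant).
Newton forward-difference form: u_k = -15 + (-20)·C(k-1,1) + 14·C(k-1,2) + 48·C(k-1,3) + 24·C(k-1,4).
Continuing: …, 2659, 4585, 7365, 11215, …, u_{15} = 42475.
Summing k = 1..15 (15 terms) gives 141637.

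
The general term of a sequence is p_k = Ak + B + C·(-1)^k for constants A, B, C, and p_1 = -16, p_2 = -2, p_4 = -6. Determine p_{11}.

The three given values yield: A + B - C = -16; 2A + B + C = -2; 4A + B + C = -6.
Subtracting the first from the second: A + 2C = 14.
Subtracting the second from the third: 2A = -4.
Solving: C = 8, A = -2, then B = -6.
Therefore p_{11} = -22 + (-6) + 8·(-1) = -36.

-36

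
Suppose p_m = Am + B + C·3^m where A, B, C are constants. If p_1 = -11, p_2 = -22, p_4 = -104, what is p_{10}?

The three given values yield: A + B + 3C = -11; 2A + B + 9C = -22; 4A + B + 81C = -104.
Subtracting the first from the second: A + 6C = -11.
Subtracting the second from the third: 2A + 72C = -82.
Solving: C = -1, A = -5, then B = -3.
So p_m = -5·m + (-3) + (-1)·3^m; at m=10 this is -59102.

-59102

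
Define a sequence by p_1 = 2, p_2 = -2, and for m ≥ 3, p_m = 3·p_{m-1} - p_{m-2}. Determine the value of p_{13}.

Step forward from the initial values:
p_3 = -8  p_4 = -22  p_5 = -58  …  p_{10} = -7142  p_{11} = -18698  p_{12} = -48952  p_{13} = -128158.

-128158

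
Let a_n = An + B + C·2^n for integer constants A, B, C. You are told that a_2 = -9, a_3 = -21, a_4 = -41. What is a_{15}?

-65589

At n = 2, 3, 4: 2A + B + 4C = -9; 3A + B + 8C = -21; 4A + B + 16C = -41.
Subtracting the first from the second: A + 4C = -12.
Subtracting the second from the third: A + 8C = -20.
Solving: C = -2, A = -4, then B = 7.
Hence a_{15} = -4·15 + 7 + (-2)·32768 = -65589.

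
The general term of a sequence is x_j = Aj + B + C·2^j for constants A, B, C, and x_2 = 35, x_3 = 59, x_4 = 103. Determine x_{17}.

655435

Write the equations: 2A + B + 4C = 35; 3A + B + 8C = 59; 4A + B + 16C = 103.
Subtracting the first from the second: A + 4C = 24.
Subtracting the second from the third: A + 8C = 44.
Solving: C = 5, A = 4, then B = 7.
So x_j = 4·j + 7 + 5·2^j; at j=17 this is 655435.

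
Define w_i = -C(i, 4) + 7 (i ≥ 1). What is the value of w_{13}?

-708

C(13, 4) = 715, so w_{13} = -708.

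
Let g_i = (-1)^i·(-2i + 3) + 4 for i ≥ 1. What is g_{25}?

(-1)^25 = -1; -2i + 3 at i=25 is -47; so g_{25} = 51.

51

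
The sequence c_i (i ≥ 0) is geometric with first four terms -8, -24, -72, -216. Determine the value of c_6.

-5832

Common ratio r = 3.
c_i = (-8)·3^(i-0).
c_6 = (-8)·3^6 = -5832.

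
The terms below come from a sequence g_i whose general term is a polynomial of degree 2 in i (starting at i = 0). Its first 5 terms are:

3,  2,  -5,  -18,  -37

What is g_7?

1st diffs: -1, -7, -13, -19.
2nd diffs: -6, -6, -6 (constant).
So g_i = -3i^2 + 2i + 3.
Evaluating at i = 7 gives g_7 = -130.

-130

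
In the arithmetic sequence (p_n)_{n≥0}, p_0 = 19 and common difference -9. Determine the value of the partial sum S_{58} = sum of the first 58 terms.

-13775

p_n = 19 + (n - 0)·(-9).
p_{57} = -494; S = 58·(19 + (-494))/2 = -13775.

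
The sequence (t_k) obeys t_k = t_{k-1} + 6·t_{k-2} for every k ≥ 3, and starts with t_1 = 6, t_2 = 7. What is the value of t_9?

25495

Iterate the recurrence:
t_3 = 43;  t_4 = 85;  t_5 = 343;  t_6 = 853;  t_7 = 2911;  t_8 = 8029;  t_9 = 25495.
(Characteristic roots are 3 and -2.)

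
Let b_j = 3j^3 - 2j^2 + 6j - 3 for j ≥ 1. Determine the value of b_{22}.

31105

b_{22} = 3·22^3 - 2·22^2 + 6·22 - 3 = 31105.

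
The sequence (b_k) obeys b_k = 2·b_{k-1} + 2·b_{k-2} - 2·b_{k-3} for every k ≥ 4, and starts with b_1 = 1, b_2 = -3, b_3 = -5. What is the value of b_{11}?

Step forward from the initial values:
b_4 = -18; b_5 = -40; b_6 = -106; b_7 = -256; b_8 = -644; b_9 = -1588; b_{10} = -3952; b_{11} = -9792.

-9792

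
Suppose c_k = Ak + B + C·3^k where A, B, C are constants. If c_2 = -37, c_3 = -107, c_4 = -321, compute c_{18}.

The three given values yield: 2A + B + 9C = -37; 3A + B + 27C = -107; 4A + B + 81C = -321.
Subtracting the first from the second: A + 18C = -70.
Subtracting the second from the third: A + 54C = -214.
Solving: C = -4, A = 2, then B = -5.
Hence c_{18} = 2·18 + (-5) + (-4)·387420489 = -1549681925.

-1549681925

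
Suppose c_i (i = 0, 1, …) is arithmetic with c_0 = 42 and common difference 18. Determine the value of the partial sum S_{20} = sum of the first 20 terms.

c_i = 42 + (i - 0)·18.
c_{19} = 384; S = 20·(42 + 384)/2 = 4260.

4260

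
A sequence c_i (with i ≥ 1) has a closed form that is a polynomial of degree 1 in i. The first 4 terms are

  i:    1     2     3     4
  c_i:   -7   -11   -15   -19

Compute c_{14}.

-59

1st diffs: -4, -4, -4 (constant).
So c_i = -4i - 3.
Evaluating at i = 14 gives c_{14} = -59.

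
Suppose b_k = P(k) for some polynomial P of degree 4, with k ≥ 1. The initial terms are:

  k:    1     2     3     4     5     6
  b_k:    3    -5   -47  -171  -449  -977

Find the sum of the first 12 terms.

1st diffs: -8, -42, -124, -278, -528.
2nd diffs: -34, -82, -154, -250.
3rd diffs: -48, -72, -96.
4th diffs: -24, -24 (constant).
Newton forward-difference form: b_k = 3 + (-8)·C(k-1,1) + (-34)·C(k-1,2) + (-48)·C(k-1,3) + (-24)·C(k-1,4).
Continuing: …, -1875, -3287, -5381, -8349, …, b_{12} = -17795.
Summing k = 1..12 (12 terms) gives -50740.

-50740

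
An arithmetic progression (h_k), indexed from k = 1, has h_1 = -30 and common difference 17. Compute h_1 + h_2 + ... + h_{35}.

h_k = -30 + (k - 1)·17.
h_{35} = 548; S = 35·(-30 + 548)/2 = 9065.

9065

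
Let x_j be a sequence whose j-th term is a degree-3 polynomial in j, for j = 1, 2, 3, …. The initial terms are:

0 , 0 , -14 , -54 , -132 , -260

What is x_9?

1st diffs: 0, -14, -40, -78, -128.
2nd diffs: -14, -26, -38, -50.
3rd diffs: -12, -12, -12 (constant).
So x_j = -2j^3 + 5j^2 - j - 2.
Evaluating at j = 9 gives x_9 = -1064.

-1064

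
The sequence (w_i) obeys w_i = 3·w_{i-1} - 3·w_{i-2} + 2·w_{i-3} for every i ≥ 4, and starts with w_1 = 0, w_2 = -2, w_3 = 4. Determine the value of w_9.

508

w_4 = 18  w_5 = 38  w_6 = 68  w_7 = 126  w_8 = 250  w_9 = 508.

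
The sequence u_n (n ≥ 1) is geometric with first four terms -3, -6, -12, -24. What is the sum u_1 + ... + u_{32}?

-12884901885

Common ratio r = 2.
u_n = (-3)·2^(n-1).
S = (-3)·(2^32 - 1)/(2 - 1) = (-3)·(4294967296 - 1)/(1) = -12884901885.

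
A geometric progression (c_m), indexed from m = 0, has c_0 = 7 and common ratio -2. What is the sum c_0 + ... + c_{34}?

80172722861

c_m = 7·(-2)^(m-0).
S = 7·((-2)^35 - 1)/(-2 - 1) = 7·(-34359738368 - 1)/(-3) = 80172722861.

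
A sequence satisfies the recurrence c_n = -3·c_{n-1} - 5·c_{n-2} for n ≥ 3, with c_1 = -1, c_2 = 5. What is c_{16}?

c_3 = -10; c_4 = 5; c_5 = 35; …; c_{13} = 31535; c_{14} = -77755; c_{15} = 75590; c_{16} = 162005.

162005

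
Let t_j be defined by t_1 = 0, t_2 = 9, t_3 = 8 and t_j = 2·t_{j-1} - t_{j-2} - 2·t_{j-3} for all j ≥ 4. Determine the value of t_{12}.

1319

Step forward from the initial values:
t_4 = 7;  t_5 = -12;  t_6 = -47;  t_7 = -96;  t_8 = -121;  t_9 = -52;  t_{10} = 209;  t_{11} = 712;  t_{12} = 1319.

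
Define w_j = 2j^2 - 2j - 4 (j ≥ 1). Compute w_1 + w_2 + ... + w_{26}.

Over j = 1..26: Σj = 351, Σj² = 6201.
Total = (2)·6201 + (-2)·351 + (-4)·26 = 11596.

11596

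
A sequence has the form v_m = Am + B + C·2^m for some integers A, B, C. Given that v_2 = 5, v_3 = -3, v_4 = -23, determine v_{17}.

-393139

Write the equations: 2A + B + 4C = 5; 3A + B + 8C = -3; 4A + B + 16C = -23.
Subtracting the first from the second: A + 4C = -8.
Subtracting the second from the third: A + 8C = -20.
Solving: C = -3, A = 4, then B = 9.
Hence v_{17} = 4·17 + 9 + (-3)·131072 = -393139.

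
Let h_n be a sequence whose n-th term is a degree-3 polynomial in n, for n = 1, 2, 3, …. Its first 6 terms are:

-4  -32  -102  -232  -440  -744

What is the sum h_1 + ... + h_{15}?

1st diffs: -28, -70, -130, -208, -304.
2nd diffs: -42, -60, -78, -96.
3rd diffs: -18, -18, -18 (constant).
Newton forward-difference form: h_n = -4 + (-28)·C(n-1,1) + (-42)·C(n-1,2) + (-18)·C(n-1,3).
Continuing: …, -1162, -1712, -2412, -3280, …, h_{15} = -10770.
Summing n = 1..15 (15 terms) gives -46680.

-46680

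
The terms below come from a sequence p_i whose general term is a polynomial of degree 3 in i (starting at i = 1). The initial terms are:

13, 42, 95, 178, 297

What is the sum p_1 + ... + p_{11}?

1st diffs: 29, 53, 83, 119.
2nd diffs: 24, 30, 36.
3rd diffs: 6, 6 (constant).
Newton forward-difference form: p_i = 13 + 29·C(i-1,1) + 24·C(i-1,2) + 6·C(i-1,3).
Continuing: …, 458, 667, 930, 1253, …, p_{11} = 2103.
Summing i = 1..11 (11 terms) gives 7678.

7678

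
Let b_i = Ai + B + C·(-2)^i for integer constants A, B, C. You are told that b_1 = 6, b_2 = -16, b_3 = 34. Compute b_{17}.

Write the equations: A + B - 2C = 6; 2A + B + 4C = -16; 3A + B - 8C = 34.
Subtracting the first from the second: A + 6C = -22.
Subtracting the second from the third: A - 12C = 50.
Solving: C = -4, A = 2, then B = -4.
So b_i = 2·i + (-4) + (-4)·(-2)^i; at i=17 this is 524318.

524318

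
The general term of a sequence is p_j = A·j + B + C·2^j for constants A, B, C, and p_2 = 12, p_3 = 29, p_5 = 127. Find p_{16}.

Plug in j = 2, 3, 5: 2A + B + 4C = 12; 3A + B + 8C = 29; 5A + B + 32C = 127.
Subtracting the first from the second: A + 4C = 17.
Subtracting the second from the third: 2A + 24C = 98.
Solving: C = 4, A = 1, then B = -6.
Therefore p_{16} = 16 + (-6) + 4·65536 = 262154.

262154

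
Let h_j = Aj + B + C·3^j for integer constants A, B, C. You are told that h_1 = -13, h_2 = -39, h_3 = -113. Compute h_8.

The three given values yield: A + B + 3C = -13; 2A + B + 9C = -39; 3A + B + 27C = -113.
Subtracting the first from the second: A + 6C = -26.
Subtracting the second from the third: A + 18C = -74.
Solving: C = -4, A = -2, then B = 1.
Hence h_8 = -2·8 + 1 + (-4)·6561 = -26259.

-26259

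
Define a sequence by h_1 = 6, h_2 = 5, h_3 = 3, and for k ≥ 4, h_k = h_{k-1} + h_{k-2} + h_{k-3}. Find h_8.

Applying the relation repeatedly:
h_4 = 14; h_5 = 22; h_6 = 39; h_7 = 75; h_8 = 136.

136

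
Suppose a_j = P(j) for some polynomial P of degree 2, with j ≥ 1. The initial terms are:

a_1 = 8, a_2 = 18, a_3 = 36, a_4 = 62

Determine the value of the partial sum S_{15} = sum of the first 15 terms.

4810

1st diffs: 10, 18, 26.
2nd diffs: 8, 8 (constant).
Newton forward-difference form: a_j = 8 + 10·C(j-1,1) + 8·C(j-1,2).
Continuing: …, 96, 138, 188, 246, …, a_{15} = 876.
Summing j = 1..15 (15 terms) gives 4810.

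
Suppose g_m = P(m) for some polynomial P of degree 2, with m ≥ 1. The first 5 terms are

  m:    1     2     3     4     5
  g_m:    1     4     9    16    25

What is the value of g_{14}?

1st diffs: 3, 5, 7, 9.
2nd diffs: 2, 2, 2 (constant).
Newton forward-difference form: g_m = 1 + 3·C(m-1,1) + 2·C(m-1,2).
At m = 14: m-1 = 13, so g_{14} = 1 + 39 + 156 = 196.

196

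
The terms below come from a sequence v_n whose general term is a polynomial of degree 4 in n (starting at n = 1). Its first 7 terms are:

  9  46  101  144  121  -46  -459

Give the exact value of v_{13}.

1st diffs: 37, 55, 43, -23, -167, -413.
2nd diffs: 18, -12, -66, -144, -246.
3rd diffs: -30, -54, -78, -102.
4th diffs: -24, -24, -24 (constant).
Newton forward-difference form: v_n = 9 + 37·C(n-1,1) + 18·C(n-1,2) + (-30)·C(n-1,3) + (-24)·C(n-1,4).
At n = 13: n-1 = 12, so v_{13} = 9 + 444 + 1188 - 6600 - 11880 = -16839.

-16839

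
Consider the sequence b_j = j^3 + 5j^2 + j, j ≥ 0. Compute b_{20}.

10020

b_{20} = 1·20^3 + 5·20^2 + 1·20 = 10020.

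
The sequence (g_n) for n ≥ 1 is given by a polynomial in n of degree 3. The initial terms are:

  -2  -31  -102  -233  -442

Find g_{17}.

1st diffs: -29, -71, -131, -209.
2nd diffs: -42, -60, -78.
3rd diffs: -18, -18 (constant).
Newton forward-difference form: g_n = -2 + (-29)·C(n-1,1) + (-42)·C(n-1,2) + (-18)·C(n-1,3).
At n = 17: n-1 = 16, so g_{17} = -2 - 464 - 5040 - 10080 = -15586.

-15586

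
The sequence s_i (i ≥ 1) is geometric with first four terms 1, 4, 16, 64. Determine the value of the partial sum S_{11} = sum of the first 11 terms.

1398101

Common ratio r = 4.
s_i = 1·4^(i-1).
S = 1·(4^11 - 1)/(4 - 1) = 1·(4194304 - 1)/(3) = 1398101.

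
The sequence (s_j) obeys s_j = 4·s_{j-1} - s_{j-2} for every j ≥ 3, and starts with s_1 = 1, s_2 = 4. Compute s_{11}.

s_3 = 15  s_4 = 56  s_5 = 209  s_6 = 780  s_7 = 2911  s_8 = 10864  s_9 = 40545  s_{10} = 151316  s_{11} = 564719.

564719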